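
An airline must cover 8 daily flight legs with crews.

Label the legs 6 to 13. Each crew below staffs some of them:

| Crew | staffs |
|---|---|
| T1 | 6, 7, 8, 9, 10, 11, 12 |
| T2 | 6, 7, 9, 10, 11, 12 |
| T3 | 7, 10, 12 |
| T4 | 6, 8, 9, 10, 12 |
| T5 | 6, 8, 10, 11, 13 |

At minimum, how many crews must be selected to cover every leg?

T1 and T5 together: T1 ∪ T5 = {6, 7, 8, 9, 10, 11, 12, 13} — every leg is covered.
No single crew has all 8 legs (the largest, T1, has 7), so 2 is optimal.

2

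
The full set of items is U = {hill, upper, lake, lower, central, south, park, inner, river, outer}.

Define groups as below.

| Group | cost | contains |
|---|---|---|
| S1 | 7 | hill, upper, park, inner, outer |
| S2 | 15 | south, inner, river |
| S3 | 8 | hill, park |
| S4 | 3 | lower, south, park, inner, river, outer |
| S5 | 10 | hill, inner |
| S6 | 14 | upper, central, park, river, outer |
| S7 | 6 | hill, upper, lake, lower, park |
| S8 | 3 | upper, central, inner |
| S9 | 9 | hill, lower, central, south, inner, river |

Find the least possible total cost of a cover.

12

S4, S7, S8 together cover every item (S4 ∪ S7 ∪ S8 = {hill, upper, lake, lower, central, south, park, inner, river, outer}); total cost 3 + 6 + 3 = 12.
No covering selection has total cost below 12.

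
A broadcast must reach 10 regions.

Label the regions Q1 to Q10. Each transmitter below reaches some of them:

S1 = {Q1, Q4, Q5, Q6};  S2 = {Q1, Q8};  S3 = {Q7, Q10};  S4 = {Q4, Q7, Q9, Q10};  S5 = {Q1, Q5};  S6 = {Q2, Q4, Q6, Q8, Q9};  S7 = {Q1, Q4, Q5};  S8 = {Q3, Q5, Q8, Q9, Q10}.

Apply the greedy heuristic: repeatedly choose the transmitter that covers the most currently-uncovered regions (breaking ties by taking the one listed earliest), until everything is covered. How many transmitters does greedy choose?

Greedy: pick S6 (covers 5 new) → pick S8 (covers 3 new) → pick S1 (covers 1 new) → pick S3 (covers 1 new). Total picks: 4.

4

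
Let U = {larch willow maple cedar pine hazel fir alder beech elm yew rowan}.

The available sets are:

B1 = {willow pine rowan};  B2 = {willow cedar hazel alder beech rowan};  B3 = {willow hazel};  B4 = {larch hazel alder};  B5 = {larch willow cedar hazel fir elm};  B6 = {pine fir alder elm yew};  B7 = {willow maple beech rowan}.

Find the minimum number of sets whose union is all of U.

3

Take {B5, B6, B7}. Their union is {larch, willow, maple, cedar, pine, hazel, fir, alder, beech, elm, yew, rowan}, which is all 12 points.
Only B7 contains maple, so B7 is forced; the remaining 8 points need at least 2 more sets (each remaining set adds at most 5) — so at least 3 sets are needed, and 3 is optimal.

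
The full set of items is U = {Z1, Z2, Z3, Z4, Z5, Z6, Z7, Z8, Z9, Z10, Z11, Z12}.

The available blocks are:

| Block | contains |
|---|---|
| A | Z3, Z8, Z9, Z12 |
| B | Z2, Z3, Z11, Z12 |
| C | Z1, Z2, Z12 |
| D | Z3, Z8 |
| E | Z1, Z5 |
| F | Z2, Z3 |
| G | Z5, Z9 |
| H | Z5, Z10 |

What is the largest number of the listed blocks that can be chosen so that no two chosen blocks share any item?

C, D, G are pairwise disjoint (C={Z1,Z2,Z12}; D={Z3,Z8}; G={Z5,Z9}).
Every remaining block overlaps one of these, and no 4 of the listed blocks are pairwise disjoint, so 3 is the maximum.

3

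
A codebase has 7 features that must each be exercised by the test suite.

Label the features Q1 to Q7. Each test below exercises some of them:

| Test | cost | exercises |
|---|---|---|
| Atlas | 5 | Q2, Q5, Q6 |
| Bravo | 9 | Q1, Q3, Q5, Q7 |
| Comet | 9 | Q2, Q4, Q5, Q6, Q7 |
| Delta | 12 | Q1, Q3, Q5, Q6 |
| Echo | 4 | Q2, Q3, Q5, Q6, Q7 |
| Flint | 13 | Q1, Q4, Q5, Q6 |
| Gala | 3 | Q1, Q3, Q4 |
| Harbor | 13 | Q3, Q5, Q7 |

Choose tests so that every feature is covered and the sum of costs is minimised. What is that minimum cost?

Echo, Gala together cover every feature (Echo ∪ Gala = {Q1, Q2, Q3, Q4, Q5, Q6, Q7}); total cost 4 + 3 = 7.
No covering selection has total cost below 7.

7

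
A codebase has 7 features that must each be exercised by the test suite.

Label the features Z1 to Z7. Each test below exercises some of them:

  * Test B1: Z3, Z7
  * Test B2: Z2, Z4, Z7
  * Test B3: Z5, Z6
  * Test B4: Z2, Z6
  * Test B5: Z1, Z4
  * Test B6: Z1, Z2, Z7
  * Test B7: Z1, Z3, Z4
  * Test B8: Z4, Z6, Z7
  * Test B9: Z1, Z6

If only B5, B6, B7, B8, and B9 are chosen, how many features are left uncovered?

1

Union of B5, B6, B7, B8, B9 = {Z1, Z2, Z3, Z4, Z6, Z7}.
Not covered: Z5 — 1 feature.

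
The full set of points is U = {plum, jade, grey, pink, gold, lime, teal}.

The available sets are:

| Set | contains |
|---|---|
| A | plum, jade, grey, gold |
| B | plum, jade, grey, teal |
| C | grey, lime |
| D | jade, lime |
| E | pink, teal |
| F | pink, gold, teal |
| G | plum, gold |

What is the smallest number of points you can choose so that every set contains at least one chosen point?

The 3 points {gold, lime, teal} hit every set.
The sets D, E, G are pairwise disjoint, so any hitting set needs a separate point for each — at least 3. Hence 3 is optimal.

3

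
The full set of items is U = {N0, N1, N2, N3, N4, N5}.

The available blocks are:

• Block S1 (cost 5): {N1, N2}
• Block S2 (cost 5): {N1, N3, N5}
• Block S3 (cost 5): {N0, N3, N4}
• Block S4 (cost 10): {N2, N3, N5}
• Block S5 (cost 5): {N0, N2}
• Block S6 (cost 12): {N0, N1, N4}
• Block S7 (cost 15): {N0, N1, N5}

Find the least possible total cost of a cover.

15

S2, S3, S5 together cover every item (S2 ∪ S3 ∪ S5 = {N0, N1, N2, N3, N4, N5}); total cost 5 + 5 + 5 = 15.
No covering selection has total cost below 15.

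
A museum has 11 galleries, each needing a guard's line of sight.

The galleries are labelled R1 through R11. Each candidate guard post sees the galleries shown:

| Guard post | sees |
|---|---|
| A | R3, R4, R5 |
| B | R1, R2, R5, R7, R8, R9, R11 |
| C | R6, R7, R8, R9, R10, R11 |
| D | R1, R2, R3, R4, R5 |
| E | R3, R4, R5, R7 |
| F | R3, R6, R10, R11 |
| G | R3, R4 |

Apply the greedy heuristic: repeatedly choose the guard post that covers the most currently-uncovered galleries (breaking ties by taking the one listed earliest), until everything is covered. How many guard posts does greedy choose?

Greedy: pick B (covers 7 new) → pick F (covers 3 new) → pick A (covers 1 new). Total picks: 3.
(The true minimum cover uses only 2 guard posts, so greedy is not optimal here.)

3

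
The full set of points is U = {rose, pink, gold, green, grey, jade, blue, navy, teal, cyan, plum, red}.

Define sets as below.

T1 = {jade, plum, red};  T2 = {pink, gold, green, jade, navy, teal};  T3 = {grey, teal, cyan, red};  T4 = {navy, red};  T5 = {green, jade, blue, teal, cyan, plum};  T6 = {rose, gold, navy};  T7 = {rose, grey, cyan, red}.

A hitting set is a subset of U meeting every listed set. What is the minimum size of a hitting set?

Take H = {rose, jade, red}. Each listed set contains at least one of these, so H is a hitting set of size 3.
No choice of 2 points meets every set, so 3 is the minimum.

3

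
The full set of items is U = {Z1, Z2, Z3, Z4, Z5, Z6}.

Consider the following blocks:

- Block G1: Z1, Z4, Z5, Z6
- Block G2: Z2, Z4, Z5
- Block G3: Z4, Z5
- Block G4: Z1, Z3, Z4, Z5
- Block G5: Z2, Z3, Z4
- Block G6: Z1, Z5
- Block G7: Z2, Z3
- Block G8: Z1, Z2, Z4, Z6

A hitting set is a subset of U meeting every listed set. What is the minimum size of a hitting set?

2

Take H = {Z2, Z5}. Each listed block contains at least one of these, so H is a hitting set of size 2.
The blocks G6, G7 are pairwise disjoint, so any hitting set needs a separate item for each — at least 2. Hence 2 is optimal.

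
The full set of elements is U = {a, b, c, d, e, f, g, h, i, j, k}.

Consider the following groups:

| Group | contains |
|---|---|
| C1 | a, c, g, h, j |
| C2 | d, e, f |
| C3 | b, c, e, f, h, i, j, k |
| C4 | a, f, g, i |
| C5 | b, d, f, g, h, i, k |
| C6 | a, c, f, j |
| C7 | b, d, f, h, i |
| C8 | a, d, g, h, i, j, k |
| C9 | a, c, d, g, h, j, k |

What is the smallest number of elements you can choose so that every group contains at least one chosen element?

2

The 2 elements {f, h} hit every group.
The groups C1, C2 are pairwise disjoint, so any hitting set needs a separate element for each — at least 2. Hence 2 is optimal.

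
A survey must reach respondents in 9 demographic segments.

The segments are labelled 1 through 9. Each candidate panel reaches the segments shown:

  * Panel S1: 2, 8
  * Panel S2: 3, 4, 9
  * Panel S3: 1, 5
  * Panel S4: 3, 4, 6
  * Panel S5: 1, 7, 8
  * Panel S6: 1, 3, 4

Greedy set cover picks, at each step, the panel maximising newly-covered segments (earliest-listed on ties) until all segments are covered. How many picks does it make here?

5

Greedy: pick S2 (covers 3 new) → pick S5 (covers 3 new) → pick S1 (covers 1 new) → pick S3 (covers 1 new) → pick S4 (covers 1 new). Total picks: 5.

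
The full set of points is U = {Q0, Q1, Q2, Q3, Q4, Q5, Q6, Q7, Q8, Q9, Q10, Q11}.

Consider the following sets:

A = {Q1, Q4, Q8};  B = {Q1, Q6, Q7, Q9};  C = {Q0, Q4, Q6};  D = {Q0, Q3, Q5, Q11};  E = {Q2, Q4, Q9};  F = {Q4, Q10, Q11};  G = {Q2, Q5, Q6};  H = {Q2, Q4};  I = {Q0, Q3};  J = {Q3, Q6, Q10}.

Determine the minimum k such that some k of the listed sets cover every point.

Take {A, B, F, G, I}. Their union is {Q0, Q1, Q2, Q3, Q4, Q5, Q6, Q7, Q8, Q9, Q10, Q11}, which is all 12 points.
No 4 of the 10 sets cover everything (all 210 combinations miss at least one point), so 5 is optimal.

5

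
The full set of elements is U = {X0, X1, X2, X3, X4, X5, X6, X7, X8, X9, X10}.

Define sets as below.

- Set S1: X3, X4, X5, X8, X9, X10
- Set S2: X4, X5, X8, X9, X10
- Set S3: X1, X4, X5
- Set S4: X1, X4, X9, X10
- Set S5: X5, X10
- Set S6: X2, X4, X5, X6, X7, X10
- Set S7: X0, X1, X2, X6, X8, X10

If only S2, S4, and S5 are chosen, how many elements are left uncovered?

5

Union of S2, S4, S5 = {X1, X4, X5, X8, X9, X10}.
Not covered: X0, X2, X3, X6, X7 — 5 elements.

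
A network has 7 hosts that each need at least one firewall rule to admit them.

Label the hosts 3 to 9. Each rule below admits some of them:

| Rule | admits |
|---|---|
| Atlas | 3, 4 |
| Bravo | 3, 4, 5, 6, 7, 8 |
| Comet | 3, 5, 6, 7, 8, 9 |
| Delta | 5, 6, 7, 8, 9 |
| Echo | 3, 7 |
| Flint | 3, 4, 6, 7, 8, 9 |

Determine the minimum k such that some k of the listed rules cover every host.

2

Bravo and Delta together: Bravo ∪ Delta = {3, 4, 5, 6, 7, 8, 9} — every host is covered.
No single rule has all 7 hosts (the largest, Bravo, has 6), so 2 is optimal.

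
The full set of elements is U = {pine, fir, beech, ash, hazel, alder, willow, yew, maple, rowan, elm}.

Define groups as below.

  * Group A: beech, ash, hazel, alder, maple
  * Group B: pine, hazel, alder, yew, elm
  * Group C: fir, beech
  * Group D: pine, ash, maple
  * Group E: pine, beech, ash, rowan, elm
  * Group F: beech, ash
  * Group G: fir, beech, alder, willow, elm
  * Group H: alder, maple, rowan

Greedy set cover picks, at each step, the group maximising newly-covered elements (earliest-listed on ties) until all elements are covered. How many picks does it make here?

4

Greedy: pick A (covers 5 new) → pick B (covers 3 new) → pick G (covers 2 new) → pick E (covers 1 new). Total picks: 4.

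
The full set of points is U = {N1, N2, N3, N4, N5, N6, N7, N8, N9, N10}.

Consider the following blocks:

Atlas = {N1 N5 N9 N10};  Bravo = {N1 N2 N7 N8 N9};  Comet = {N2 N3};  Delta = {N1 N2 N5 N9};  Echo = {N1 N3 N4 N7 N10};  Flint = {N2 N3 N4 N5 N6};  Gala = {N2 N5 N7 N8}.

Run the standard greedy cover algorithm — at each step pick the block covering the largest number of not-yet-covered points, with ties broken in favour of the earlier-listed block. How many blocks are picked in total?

Greedy: pick Bravo (covers 5 new) → pick Flint (covers 4 new) → pick Atlas (covers 1 new). Total picks: 3.

3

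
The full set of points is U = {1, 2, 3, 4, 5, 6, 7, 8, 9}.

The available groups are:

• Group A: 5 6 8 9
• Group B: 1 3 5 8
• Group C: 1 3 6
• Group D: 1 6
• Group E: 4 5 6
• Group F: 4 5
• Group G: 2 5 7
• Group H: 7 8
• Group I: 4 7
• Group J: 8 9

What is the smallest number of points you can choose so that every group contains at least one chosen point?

Take T = {1, 5, 7, 8}. Each listed group contains at least one of these, so T is a hitting set of size 4.
No choice of 3 points meets every group, so 4 is the minimum.

4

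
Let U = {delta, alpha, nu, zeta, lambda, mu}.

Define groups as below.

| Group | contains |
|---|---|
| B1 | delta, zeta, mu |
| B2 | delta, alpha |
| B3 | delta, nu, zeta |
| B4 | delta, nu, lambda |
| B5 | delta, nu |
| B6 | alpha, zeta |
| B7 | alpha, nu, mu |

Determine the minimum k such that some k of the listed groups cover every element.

3

B1 and B4 and B6 together: B1 ∪ B4 ∪ B6 = {delta, alpha, nu, zeta, lambda, mu} — every element is covered.
Only B4 contains lambda, so B4 is forced; the remaining 3 elements need at least 2 more groups (each remaining group adds at most 2) — so at least 3 groups are needed, and 3 is optimal.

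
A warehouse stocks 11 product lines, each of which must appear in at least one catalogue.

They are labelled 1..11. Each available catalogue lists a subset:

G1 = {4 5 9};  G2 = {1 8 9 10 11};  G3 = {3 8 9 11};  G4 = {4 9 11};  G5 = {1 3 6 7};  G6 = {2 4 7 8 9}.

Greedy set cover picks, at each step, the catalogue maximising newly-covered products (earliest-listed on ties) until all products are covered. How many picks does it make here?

Greedy: pick G2 (covers 5 new) → pick G5 (covers 3 new) → pick G1 (covers 2 new) → pick G6 (covers 1 new). Total picks: 4.

4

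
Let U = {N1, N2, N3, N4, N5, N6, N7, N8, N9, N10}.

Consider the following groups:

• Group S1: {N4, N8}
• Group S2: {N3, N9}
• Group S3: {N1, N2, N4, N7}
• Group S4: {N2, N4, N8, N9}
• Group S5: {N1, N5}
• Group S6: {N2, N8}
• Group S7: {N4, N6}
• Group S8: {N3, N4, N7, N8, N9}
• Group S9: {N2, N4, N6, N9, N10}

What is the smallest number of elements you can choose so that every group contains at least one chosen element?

4

The 4 elements {N1, N3, N4, N8} hit every group.
The groups S2, S5, S6, S7 are pairwise disjoint, so any hitting set needs a separate element for each — at least 4. Hence 4 is optimal.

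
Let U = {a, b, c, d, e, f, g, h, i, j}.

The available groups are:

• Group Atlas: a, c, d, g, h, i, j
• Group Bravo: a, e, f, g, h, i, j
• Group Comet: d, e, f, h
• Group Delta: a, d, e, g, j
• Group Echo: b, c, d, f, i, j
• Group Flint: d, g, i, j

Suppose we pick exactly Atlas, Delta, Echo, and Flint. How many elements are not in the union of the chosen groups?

Union of Atlas, Delta, Echo, Flint = {a, b, c, d, e, f, g, h, i, j} — that's every element, so 0 are uncovered.

0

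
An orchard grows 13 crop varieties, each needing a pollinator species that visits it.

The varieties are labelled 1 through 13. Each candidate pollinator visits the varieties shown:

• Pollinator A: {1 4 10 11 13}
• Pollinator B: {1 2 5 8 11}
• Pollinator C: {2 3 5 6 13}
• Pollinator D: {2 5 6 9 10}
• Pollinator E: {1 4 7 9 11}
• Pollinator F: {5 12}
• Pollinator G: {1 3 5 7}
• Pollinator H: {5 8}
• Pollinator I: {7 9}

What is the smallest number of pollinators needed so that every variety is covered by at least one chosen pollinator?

5

Take {A, B, C, F, I}. Their union is {1, 2, 3, 4, 5, 6, 7, 8, 9, 10, 11, 12, 13}, which is all 13 varieties.
No 4 of the 9 pollinators cover everything (all 126 combinations miss at least one variety), so 5 is optimal.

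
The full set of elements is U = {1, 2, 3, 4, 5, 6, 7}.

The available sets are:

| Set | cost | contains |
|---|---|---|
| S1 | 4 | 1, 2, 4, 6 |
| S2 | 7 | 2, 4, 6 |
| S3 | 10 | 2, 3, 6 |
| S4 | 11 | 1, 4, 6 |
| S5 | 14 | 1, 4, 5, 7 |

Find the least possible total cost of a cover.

24

S3, S5 together cover every element (S3 ∪ S5 = {1, 2, 3, 4, 5, 6, 7}); total cost 10 + 14 = 24.
The greedy pick S1, S5, S3 costs 28; no covering selection beats 24.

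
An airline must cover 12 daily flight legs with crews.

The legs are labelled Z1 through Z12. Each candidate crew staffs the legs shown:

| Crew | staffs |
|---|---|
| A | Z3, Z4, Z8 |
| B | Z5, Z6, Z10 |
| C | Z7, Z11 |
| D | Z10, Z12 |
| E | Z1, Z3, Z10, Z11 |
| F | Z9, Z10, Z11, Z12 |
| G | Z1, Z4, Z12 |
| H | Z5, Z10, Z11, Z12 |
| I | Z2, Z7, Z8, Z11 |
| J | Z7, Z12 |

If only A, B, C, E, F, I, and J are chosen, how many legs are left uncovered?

0

Union of A, B, C, E, F, I, J = {Z1, Z2, Z3, Z4, Z5, Z6, Z7, Z8, Z9, Z10, Z11, Z12} — that's every leg, so 0 are uncovered.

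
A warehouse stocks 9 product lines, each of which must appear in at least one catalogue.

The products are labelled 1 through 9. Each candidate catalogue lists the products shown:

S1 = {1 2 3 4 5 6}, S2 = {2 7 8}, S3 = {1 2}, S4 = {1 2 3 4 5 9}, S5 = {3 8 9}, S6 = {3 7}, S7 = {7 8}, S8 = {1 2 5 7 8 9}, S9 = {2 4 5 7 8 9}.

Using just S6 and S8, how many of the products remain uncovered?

Union of S6, S8 = {1, 2, 3, 5, 7, 8, 9}.
Not covered: 4, 6 — 2 products.

2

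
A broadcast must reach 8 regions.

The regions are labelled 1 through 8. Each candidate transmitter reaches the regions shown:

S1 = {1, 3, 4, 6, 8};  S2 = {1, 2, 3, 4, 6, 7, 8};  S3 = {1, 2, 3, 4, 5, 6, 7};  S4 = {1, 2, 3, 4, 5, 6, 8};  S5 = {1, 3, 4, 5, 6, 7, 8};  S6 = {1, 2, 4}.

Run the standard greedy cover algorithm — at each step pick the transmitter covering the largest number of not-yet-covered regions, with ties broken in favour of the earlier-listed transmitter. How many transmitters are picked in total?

2

Greedy: pick S2 (covers 7 new) → pick S3 (covers 1 new). Total picks: 2.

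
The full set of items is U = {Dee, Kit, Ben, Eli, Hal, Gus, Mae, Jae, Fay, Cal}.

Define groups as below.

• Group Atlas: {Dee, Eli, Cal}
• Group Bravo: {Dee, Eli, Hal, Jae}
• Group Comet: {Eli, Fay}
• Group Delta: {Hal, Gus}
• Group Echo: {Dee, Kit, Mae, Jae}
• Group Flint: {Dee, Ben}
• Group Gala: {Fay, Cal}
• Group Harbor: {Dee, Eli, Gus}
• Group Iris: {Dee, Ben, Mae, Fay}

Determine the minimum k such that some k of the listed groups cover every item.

Atlas and Delta and Echo and Iris together: Atlas ∪ Delta ∪ Echo ∪ Iris = {Dee, Kit, Ben, Eli, Hal, Gus, Mae, Jae, Fay, Cal} — every item is covered.
Only Echo contains Kit, so Echo is forced; the remaining 6 items need at least 3 more groups (each remaining group adds at most 2) — so at least 4 groups are needed, and 4 is optimal.

4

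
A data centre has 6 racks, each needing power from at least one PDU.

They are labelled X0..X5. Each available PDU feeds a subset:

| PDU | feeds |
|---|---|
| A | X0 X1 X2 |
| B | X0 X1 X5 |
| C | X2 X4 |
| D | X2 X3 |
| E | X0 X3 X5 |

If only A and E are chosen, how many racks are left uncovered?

1

Union of A, E = {X0, X1, X2, X3, X5}.
Not covered: X4 — 1 rack.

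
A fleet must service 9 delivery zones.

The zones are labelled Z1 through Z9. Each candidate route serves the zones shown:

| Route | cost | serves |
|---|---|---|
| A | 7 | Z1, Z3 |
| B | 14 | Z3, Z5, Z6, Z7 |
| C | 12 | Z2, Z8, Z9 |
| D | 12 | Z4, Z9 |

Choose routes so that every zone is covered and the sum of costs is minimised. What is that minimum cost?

45

A, B, C, D together cover every zone (A ∪ B ∪ C ∪ D = {Z1, Z2, Z3, Z4, Z5, Z6, Z7, Z8, Z9}); total cost 7 + 14 + 12 + 12 = 45.
No covering selection has total cost below 45.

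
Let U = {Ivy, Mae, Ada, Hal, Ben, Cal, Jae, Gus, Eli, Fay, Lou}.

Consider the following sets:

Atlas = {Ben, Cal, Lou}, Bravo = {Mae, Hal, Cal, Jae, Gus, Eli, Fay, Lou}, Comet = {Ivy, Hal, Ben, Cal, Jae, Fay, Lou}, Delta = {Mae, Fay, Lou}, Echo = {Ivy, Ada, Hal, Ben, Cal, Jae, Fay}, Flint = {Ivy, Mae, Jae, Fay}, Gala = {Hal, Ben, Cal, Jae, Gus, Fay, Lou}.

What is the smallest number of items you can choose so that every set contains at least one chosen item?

Take H = {Jae, Lou}. Each listed set contains at least one of these, so H is a hitting set of size 2.
The sets Atlas, Flint are pairwise disjoint, so any hitting set needs a separate item for each — at least 2. Hence 2 is optimal.

2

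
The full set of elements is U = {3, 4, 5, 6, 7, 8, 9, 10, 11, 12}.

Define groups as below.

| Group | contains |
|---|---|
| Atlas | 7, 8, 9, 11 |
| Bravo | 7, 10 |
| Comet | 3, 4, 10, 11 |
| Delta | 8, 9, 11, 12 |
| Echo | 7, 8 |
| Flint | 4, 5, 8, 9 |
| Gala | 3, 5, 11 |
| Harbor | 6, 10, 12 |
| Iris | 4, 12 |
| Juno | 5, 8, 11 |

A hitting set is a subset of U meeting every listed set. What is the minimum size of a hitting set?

4

Take H = {5, 7, 10, 12}. Each listed group contains at least one of these, so H is a hitting set of size 4.
No choice of 3 elements meets every group, so 4 is the minimum.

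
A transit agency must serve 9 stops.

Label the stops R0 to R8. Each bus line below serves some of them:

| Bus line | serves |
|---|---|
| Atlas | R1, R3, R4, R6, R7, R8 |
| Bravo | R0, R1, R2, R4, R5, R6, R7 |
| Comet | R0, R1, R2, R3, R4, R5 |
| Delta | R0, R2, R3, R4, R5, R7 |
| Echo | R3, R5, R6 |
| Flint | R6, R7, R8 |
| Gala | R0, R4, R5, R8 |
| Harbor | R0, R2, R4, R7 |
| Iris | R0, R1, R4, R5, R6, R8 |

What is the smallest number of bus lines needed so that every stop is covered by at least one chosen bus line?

2

Take {Atlas, Bravo}. Their union is {R0, R1, R2, R3, R4, R5, R6, R7, R8}, which is all 9 stops.
No single bus line has all 9 stops (the largest, Bravo, has 7), so 2 is optimal.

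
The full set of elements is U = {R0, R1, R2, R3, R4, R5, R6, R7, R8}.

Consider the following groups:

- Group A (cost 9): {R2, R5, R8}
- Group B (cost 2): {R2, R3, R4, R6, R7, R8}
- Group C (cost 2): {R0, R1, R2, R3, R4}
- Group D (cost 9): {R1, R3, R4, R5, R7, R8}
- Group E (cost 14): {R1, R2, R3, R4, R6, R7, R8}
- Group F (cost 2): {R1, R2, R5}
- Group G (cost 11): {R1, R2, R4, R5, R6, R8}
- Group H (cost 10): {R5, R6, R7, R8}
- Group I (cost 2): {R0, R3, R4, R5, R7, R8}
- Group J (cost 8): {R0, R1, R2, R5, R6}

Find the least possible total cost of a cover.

B, F, I together cover every element (B ∪ F ∪ I = {R0, R1, R2, R3, R4, R5, R6, R7, R8}); total cost 2 + 2 + 2 = 6.
No covering selection has total cost below 6.

6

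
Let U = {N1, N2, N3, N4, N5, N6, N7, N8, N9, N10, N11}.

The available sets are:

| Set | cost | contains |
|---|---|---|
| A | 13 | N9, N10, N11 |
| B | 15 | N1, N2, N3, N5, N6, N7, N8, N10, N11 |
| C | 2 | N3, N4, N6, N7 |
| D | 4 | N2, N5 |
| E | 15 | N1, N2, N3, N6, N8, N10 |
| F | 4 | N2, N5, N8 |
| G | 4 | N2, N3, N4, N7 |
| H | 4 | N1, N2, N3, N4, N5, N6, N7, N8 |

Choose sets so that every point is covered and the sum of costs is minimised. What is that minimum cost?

A, H together cover every point (A ∪ H = {N1, N2, N3, N4, N5, N6, N7, N8, N9, N10, N11}); total cost 13 + 4 = 17.
The greedy pick C, H, A costs 19; no covering selection beats 17.

17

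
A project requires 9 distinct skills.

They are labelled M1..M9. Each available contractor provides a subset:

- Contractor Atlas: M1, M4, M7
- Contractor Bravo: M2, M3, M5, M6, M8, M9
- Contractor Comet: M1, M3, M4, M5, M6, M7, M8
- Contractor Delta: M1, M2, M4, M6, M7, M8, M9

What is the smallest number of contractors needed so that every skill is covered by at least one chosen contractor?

Take {Bravo, Comet}. Their union is {M1, M2, M3, M4, M5, M6, M7, M8, M9}, which is all 9 skills.
No single contractor has all 9 skills (the largest, Comet, has 7), so 2 is optimal.

2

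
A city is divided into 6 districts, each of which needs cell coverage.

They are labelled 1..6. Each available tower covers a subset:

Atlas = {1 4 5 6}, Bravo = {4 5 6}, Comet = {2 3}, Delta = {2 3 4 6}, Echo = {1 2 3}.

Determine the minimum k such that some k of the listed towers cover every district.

Atlas and Delta together: Atlas ∪ Delta = {1, 2, 3, 4, 5, 6} — every district is covered.
No single tower has all 6 districts (the largest, Atlas, has 4), so 2 is optimal.

2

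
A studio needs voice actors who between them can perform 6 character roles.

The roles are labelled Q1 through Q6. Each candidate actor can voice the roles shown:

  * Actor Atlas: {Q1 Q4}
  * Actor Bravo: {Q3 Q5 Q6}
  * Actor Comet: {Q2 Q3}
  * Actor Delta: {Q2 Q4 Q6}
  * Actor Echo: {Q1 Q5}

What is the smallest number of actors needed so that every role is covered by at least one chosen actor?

Atlas and Bravo and Comet together: Atlas ∪ Bravo ∪ Comet = {Q1, Q2, Q3, Q4, Q5, Q6} — every role is covered.
No 2 of the 5 actors cover everything (all 10 combinations miss at least one role), so 3 is optimal.

3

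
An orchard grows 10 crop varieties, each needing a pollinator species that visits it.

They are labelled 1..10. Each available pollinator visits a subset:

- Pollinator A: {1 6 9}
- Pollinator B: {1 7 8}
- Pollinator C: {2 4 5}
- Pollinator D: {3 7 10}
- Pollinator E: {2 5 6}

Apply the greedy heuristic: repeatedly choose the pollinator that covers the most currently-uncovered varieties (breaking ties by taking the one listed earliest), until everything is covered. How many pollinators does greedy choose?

4

Greedy: pick A (covers 3 new) → pick C (covers 3 new) → pick D (covers 3 new) → pick B (covers 1 new). Total picks: 4.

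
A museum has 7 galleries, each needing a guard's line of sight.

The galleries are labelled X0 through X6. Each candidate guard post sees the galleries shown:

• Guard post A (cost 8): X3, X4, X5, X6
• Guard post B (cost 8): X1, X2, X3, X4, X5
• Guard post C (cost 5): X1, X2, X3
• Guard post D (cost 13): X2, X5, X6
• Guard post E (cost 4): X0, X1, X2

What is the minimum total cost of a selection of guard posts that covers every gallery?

A, E together cover every gallery (A ∪ E = {X0, X1, X2, X3, X4, X5, X6}); total cost 8 + 4 = 12.
No covering selection has total cost below 12.

12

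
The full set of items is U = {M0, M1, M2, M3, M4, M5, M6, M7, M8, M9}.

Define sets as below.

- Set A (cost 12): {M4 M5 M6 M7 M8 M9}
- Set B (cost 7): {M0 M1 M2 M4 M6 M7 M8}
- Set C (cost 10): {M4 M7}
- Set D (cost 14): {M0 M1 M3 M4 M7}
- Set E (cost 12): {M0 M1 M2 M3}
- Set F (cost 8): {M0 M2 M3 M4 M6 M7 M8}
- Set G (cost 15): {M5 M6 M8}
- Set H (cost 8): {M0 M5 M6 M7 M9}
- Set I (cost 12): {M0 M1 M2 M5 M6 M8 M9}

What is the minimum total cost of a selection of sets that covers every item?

20

F, I together cover every item (F ∪ I = {M0, M1, M2, M3, M4, M5, M6, M7, M8, M9}); total cost 8 + 12 = 20.
The greedy pick B, H, F costs 23; no covering selection beats 20.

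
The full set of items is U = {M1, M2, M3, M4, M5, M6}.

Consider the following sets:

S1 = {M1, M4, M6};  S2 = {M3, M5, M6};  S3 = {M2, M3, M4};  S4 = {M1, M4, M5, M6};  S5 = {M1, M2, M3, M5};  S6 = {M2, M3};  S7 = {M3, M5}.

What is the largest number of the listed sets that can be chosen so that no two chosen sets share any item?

2

S1, S6 are pairwise disjoint (S1={M1,M4,M6}; S6={M2,M3}).
Every remaining set overlaps one of these, and no 3 of the listed sets are pairwise disjoint, so 2 is the maximum.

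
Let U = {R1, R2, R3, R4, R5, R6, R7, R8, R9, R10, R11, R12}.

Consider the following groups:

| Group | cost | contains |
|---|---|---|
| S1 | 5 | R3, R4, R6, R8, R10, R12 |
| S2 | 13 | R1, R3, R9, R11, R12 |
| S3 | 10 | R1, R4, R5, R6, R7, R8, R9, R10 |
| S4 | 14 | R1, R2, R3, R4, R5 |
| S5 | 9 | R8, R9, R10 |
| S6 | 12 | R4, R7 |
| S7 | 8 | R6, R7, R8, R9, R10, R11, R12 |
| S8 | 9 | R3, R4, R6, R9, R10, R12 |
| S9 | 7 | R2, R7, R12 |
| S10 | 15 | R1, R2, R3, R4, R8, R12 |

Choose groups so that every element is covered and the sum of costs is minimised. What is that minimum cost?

S4, S7 together cover every element (S4 ∪ S7 = {R1, R2, R3, R4, R5, R6, R7, R8, R9, R10, R11, R12}); total cost 14 + 8 = 22.
The greedy pick S1, S3, S9, S7 costs 30; no covering selection beats 22.

22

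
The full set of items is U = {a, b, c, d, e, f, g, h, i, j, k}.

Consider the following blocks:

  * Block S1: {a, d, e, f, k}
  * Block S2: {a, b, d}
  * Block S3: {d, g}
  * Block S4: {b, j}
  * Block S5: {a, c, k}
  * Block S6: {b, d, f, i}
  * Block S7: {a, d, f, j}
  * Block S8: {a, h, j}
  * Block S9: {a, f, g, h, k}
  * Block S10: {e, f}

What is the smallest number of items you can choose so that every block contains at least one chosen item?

4

The 4 items {a, f, g, j} hit every block.
The blocks S3, S4, S5, S10 are pairwise disjoint, so any hitting set needs a separate item for each — at least 4. Hence 4 is optimal.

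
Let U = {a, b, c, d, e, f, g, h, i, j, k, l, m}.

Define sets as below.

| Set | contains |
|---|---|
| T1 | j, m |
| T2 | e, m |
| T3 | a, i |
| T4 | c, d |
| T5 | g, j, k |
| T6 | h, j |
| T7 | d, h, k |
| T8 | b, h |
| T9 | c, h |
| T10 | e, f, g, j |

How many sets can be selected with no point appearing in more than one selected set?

T2, T3, T4, T5, T8 are pairwise disjoint (T2={e,m}; T3={a,i}; T4={c,d}; T5={g,j,k}; T8={b,h}).
Every remaining set overlaps one of these, and no 6 of the listed sets are pairwise disjoint, so 5 is the maximum.

5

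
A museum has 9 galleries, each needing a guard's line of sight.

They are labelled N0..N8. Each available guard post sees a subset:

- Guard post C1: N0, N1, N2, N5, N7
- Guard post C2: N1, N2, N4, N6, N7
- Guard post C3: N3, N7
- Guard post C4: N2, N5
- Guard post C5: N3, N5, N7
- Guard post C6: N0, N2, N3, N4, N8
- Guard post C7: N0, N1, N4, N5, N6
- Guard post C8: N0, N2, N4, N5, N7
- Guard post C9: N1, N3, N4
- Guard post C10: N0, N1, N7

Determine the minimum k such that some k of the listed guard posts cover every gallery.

3

C2 and C4 and C6 together: C2 ∪ C4 ∪ C6 = {N0, N1, N2, N3, N4, N5, N6, N7, N8} — every gallery is covered.
Only C6 contains N8, so C6 is forced; the remaining 4 galleries need at least 2 more guard posts (each remaining guard post adds at most 3) — so at least 3 guard posts are needed, and 3 is optimal.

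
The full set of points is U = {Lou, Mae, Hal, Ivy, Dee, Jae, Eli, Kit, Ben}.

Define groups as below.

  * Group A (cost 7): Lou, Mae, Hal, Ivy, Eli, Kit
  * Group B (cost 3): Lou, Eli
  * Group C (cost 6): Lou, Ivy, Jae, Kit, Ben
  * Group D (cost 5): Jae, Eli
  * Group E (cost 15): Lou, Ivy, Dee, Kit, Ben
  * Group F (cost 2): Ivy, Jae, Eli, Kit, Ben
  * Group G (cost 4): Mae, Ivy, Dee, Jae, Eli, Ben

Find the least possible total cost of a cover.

A, G together cover every point (A ∪ G = {Lou, Mae, Hal, Ivy, Dee, Jae, Eli, Kit, Ben}); total cost 7 + 4 = 11.
The greedy pick F, G, B, A costs 16; no covering selection beats 11.

11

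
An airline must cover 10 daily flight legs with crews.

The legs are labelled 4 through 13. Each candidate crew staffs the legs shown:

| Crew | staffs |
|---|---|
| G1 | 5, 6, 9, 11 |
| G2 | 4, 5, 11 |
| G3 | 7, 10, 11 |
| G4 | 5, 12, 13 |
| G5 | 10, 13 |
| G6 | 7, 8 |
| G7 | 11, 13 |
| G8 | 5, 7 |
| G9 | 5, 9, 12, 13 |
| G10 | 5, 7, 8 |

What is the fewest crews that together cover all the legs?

5

G1 and G2 and G3 and G4 and G10 together: G1 ∪ G2 ∪ G3 ∪ G4 ∪ G10 = {4, 5, 6, 7, 8, 9, 10, 11, 12, 13} — every leg is covered.
No 4 of the 10 crews cover everything (all 210 combinations miss at least one leg), so 5 is optimal.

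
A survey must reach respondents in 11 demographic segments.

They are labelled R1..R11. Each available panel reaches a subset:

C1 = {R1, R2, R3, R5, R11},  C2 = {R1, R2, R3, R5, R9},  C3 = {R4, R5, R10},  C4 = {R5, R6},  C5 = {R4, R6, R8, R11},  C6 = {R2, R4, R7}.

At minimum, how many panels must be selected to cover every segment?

Take {C2, C3, C5, C6}. Their union is {R1, R2, R3, R4, R5, R6, R7, R8, R9, R10, R11}, which is all 11 segments.
No 3 of the 6 panels cover everything (all 20 combinations miss at least one segment), so 4 is optimal.

4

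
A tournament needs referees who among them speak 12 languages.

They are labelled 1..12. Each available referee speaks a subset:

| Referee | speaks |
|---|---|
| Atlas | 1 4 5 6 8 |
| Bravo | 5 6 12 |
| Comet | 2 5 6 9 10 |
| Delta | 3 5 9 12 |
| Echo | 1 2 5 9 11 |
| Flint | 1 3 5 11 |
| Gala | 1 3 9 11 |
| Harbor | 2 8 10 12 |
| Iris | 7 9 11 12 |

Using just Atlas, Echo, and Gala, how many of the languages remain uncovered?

3

Union of Atlas, Echo, Gala = {1, 2, 3, 4, 5, 6, 8, 9, 11}.
Not covered: 7, 10, 12 — 3 languages.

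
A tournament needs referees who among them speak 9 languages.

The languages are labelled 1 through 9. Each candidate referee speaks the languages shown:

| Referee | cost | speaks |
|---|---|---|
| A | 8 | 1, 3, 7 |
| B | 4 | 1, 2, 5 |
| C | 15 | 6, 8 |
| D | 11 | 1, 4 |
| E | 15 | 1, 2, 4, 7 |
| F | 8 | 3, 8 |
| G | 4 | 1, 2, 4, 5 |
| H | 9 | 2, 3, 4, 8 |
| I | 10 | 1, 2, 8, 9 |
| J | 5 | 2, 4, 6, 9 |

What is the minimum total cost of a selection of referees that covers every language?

A, B, F, J together cover every language (A ∪ B ∪ F ∪ J = {1, 2, 3, 4, 5, 6, 7, 8, 9}); total cost 8 + 4 + 8 + 5 = 25.
No covering selection has total cost below 25.

25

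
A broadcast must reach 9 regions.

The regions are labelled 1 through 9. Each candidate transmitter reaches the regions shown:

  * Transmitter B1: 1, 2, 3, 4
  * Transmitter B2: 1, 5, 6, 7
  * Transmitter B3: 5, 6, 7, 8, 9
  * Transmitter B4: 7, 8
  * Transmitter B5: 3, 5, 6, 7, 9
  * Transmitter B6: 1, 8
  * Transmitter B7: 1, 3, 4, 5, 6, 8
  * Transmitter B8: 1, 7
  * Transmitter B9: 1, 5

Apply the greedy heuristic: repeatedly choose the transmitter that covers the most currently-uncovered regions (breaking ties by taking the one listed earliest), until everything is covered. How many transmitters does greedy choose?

Greedy: pick B7 (covers 6 new) → pick B3 (covers 2 new) → pick B1 (covers 1 new). Total picks: 3.
(The true minimum cover uses only 2 transmitters, so greedy is not optimal here.)

3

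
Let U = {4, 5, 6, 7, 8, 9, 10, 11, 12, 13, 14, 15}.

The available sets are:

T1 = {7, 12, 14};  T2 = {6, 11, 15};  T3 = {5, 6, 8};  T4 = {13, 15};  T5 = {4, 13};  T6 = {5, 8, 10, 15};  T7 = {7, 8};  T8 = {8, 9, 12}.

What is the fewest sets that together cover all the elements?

5

T1 and T2 and T5 and T6 and T8 together: T1 ∪ T2 ∪ T5 ∪ T6 ∪ T8 = {4, 5, 6, 7, 8, 9, 10, 11, 12, 13, 14, 15} — every element is covered.
No 4 of the 8 sets cover everything (all 70 combinations miss at least one element), so 5 is optimal.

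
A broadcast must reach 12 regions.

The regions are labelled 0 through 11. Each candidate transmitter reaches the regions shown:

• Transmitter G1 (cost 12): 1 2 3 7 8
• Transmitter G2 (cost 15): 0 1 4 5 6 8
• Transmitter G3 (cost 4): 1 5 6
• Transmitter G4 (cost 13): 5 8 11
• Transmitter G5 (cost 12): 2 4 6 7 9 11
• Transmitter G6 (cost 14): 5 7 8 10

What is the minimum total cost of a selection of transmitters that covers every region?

53

G1, G2, G5, G6 together cover every region (G1 ∪ G2 ∪ G5 ∪ G6 = {0, 1, 2, 3, 4, 5, 6, 7, 8, 9, 10, 11}); total cost 12 + 15 + 12 + 14 = 53.
The greedy pick G3, G5, G1, G6, G2 costs 57; no covering selection beats 53.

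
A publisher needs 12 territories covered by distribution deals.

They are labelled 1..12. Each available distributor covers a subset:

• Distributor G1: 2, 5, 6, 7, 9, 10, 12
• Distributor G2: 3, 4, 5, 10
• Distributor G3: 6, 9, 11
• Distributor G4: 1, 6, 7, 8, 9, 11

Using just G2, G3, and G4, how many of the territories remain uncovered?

2

Union of G2, G3, G4 = {1, 3, 4, 5, 6, 7, 8, 9, 10, 11}.
Not covered: 2, 12 — 2 territories.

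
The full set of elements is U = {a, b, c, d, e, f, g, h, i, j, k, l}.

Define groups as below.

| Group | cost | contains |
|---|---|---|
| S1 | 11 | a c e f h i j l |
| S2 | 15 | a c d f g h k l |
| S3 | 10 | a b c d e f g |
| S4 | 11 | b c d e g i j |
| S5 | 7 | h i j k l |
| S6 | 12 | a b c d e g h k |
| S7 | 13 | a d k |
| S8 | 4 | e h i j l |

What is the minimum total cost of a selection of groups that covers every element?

S3, S5 together cover every element (S3 ∪ S5 = {a, b, c, d, e, f, g, h, i, j, k, l}); total cost 10 + 7 = 17.
The greedy pick S8, S3, S5 costs 21; no covering selection beats 17.

17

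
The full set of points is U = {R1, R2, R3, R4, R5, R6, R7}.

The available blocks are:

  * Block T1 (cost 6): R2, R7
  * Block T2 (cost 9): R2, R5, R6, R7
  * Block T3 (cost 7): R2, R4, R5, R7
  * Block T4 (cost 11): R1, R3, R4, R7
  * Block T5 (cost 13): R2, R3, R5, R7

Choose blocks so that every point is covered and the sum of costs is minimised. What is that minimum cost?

T2, T4 together cover every point (T2 ∪ T4 = {R1, R2, R3, R4, R5, R6, R7}); total cost 9 + 11 = 20.
The greedy pick T3, T4, T2 costs 27; no covering selection beats 20.

20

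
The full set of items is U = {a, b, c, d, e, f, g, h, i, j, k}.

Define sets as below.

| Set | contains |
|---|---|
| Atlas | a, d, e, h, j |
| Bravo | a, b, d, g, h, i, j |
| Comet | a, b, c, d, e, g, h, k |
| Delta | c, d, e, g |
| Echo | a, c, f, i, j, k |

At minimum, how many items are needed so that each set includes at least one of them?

Take T = {d, j}. Each listed set contains at least one of these, so T is a hitting set of size 2.
No single item lies in every set, so at least 2 are needed and 2 is optimal.

2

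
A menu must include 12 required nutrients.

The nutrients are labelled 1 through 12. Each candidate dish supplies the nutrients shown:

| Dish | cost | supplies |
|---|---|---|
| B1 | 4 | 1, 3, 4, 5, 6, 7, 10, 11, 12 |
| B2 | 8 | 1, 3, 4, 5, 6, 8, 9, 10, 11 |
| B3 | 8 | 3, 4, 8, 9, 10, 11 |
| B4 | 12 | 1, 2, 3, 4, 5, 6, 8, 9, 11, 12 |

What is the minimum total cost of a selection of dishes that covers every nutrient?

B1, B4 together cover every nutrient (B1 ∪ B4 = {1, 2, 3, 4, 5, 6, 7, 8, 9, 10, 11, 12}); total cost 4 + 12 = 16.
The greedy pick B1, B2, B4 costs 24; no covering selection beats 16.

16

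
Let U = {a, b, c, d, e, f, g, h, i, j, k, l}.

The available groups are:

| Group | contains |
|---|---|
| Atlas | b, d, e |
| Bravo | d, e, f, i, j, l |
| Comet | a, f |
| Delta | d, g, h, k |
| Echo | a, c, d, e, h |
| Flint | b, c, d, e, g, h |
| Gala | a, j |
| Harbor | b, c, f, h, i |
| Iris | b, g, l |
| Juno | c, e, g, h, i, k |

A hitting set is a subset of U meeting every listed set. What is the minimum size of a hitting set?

4

The 4 points {a, d, f, g} hit every group.
No choice of 3 points meets every group, so 4 is the minimum.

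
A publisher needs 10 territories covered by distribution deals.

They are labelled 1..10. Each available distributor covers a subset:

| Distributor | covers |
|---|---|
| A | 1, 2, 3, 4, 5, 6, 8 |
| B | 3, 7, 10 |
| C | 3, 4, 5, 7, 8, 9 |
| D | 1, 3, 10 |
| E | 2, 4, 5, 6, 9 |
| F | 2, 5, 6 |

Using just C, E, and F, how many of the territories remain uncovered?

2

Union of C, E, F = {2, 3, 4, 5, 6, 7, 8, 9}.
Not covered: 1, 10 — 2 territories.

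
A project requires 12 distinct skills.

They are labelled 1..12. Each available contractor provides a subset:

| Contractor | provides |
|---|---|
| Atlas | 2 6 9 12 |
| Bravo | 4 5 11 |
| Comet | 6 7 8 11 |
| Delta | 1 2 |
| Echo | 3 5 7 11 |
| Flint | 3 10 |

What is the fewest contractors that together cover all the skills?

5

Atlas and Bravo and Comet and Delta and Flint together: Atlas ∪ Bravo ∪ Comet ∪ Delta ∪ Flint = {1, 2, 3, 4, 5, 6, 7, 8, 9, 10, 11, 12} — every skill is covered.
No 4 of the 6 contractors cover everything (all 15 combinations miss at least one skill), so 5 is optimal.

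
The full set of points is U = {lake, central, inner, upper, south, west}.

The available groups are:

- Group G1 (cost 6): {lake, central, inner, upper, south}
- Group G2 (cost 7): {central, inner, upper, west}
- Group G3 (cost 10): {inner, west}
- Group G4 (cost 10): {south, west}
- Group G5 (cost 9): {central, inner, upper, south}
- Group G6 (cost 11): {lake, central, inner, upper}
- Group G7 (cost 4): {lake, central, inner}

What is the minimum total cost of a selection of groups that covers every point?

13

G1, G2 together cover every point (G1 ∪ G2 = {lake, central, inner, upper, south, west}); total cost 6 + 7 = 13.
No covering selection has total cost below 13.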